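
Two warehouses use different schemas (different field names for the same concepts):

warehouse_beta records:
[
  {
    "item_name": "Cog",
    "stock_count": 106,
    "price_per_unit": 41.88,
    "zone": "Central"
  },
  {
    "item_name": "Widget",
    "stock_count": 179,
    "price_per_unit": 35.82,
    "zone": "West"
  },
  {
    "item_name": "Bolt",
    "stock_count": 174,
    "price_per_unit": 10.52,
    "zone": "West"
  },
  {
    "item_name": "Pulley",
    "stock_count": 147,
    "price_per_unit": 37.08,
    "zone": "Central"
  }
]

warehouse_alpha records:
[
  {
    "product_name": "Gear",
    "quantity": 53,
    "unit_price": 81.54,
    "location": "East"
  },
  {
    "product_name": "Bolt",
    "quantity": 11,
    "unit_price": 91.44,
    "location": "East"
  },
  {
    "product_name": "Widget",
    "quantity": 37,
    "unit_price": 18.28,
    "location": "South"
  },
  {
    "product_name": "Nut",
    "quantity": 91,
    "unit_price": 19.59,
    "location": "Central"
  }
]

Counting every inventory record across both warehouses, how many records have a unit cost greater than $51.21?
2

Schema mapping: "price_per_unit" (warehouse_beta) = "unit_price" (warehouse_alpha) = unit cost

Records > $51.21 in warehouse_beta: 0
Records > $51.21 in warehouse_alpha: 2

Total count: 0 + 2 = 2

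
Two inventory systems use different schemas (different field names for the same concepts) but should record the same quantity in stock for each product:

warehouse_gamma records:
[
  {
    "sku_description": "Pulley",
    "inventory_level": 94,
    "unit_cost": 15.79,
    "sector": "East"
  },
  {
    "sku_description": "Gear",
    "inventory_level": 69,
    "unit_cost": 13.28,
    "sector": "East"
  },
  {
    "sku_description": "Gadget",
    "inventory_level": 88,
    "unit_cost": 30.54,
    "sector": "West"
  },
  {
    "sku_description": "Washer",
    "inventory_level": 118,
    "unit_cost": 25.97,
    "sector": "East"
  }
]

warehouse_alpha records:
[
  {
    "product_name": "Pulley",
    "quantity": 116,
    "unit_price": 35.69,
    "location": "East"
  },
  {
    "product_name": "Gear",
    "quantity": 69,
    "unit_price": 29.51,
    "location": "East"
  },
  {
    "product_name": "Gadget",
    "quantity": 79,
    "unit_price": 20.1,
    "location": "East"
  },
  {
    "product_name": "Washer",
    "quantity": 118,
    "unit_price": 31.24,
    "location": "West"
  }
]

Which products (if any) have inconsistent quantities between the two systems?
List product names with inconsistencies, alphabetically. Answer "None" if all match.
Gadget, Pulley

Schema mappings:
- "sku_description" (warehouse_gamma) = "product_name" (warehouse_alpha) = product name
- "inventory_level" (warehouse_gamma) = "quantity" (warehouse_alpha) = quantity

Comparison:
  Pulley: 94 vs 116 - MISMATCH
  Gear: 69 vs 69 - MATCH
  Gadget: 88 vs 79 - MISMATCH
  Washer: 118 vs 118 - MATCH

Products with inconsistencies: Gadget, Pulley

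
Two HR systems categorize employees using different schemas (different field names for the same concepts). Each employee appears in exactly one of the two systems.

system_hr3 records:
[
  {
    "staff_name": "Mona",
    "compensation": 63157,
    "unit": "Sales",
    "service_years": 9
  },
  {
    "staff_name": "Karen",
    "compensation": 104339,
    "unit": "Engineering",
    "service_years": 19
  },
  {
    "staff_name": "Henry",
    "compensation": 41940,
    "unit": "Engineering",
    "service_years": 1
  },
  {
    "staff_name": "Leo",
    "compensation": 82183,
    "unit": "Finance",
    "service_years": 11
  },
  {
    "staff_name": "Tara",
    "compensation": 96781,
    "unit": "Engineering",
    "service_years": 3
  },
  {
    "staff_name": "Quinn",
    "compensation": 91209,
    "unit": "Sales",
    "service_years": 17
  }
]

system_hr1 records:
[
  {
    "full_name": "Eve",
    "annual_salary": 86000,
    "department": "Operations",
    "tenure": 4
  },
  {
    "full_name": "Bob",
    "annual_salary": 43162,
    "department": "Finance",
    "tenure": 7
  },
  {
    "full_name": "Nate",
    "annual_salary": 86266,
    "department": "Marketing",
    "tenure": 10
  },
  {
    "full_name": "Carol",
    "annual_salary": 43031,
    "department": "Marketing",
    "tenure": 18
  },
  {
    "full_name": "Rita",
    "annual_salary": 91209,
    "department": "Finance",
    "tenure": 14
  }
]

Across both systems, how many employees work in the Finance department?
3

Schema mapping: "unit" (system_hr3) = "department" (system_hr1) = department

Finance employees in system_hr3: 1
Finance employees in system_hr1: 2

Total in Finance: 1 + 2 = 3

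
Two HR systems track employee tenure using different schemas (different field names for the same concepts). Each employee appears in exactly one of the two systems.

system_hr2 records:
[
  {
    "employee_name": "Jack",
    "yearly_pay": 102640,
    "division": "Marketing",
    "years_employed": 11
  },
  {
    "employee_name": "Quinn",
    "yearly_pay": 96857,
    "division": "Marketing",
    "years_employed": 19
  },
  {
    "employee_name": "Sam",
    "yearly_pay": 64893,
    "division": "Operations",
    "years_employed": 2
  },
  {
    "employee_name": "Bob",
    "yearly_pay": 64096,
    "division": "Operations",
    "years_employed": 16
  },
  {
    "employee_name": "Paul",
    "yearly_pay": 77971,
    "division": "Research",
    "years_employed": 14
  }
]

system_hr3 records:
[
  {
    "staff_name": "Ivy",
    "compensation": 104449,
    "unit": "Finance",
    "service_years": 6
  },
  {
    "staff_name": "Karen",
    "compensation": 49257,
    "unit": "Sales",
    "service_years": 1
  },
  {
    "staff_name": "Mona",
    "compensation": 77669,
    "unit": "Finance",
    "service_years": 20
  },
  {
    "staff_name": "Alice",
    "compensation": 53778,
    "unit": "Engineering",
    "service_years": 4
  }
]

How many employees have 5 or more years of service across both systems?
6

Reconcile schemas: "years_employed" (system_hr2) = "service_years" (system_hr3) = years of service

From system_hr2: 4 employees with >= 5 years
From system_hr3: 2 employees with >= 5 years

Total: 4 + 2 = 6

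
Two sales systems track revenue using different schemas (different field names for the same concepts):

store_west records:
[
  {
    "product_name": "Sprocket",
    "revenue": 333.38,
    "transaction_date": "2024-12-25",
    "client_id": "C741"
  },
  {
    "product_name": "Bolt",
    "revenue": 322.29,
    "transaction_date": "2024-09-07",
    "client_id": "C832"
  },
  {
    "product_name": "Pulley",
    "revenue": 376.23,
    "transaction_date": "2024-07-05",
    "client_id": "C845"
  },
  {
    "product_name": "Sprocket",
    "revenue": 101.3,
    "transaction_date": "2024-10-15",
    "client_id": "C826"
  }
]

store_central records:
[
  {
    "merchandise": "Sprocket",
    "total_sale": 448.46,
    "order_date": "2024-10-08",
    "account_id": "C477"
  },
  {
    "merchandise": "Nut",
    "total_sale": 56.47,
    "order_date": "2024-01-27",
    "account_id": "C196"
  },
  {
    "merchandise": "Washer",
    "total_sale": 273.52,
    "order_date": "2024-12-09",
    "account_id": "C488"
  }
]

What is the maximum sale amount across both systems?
448.46

Reconcile: "revenue" (store_west) = "total_sale" (store_central) = sale amount

Maximum in store_west: 376.23
Maximum in store_central: 448.46

Overall maximum: max(376.23, 448.46) = 448.46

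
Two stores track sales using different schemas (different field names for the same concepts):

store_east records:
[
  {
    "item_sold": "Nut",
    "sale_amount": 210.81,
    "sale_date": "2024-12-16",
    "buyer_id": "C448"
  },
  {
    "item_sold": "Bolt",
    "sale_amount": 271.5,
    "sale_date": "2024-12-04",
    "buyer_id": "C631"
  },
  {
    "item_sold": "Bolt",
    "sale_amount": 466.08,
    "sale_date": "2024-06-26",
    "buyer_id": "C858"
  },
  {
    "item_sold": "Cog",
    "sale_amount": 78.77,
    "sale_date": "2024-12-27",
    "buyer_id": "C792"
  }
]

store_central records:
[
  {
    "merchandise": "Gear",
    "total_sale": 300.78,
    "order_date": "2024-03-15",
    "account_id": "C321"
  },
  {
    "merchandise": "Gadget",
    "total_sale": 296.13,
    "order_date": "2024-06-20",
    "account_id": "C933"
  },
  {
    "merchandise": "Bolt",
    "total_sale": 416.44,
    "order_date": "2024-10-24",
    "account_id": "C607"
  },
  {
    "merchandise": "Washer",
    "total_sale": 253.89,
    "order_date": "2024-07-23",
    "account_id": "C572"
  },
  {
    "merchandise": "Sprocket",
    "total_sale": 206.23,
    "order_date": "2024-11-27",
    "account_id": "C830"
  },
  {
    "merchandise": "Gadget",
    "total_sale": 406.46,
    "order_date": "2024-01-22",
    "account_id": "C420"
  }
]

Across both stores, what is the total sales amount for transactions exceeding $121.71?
2828.32

Schema mapping: "sale_amount" (store_east) = "total_sale" (store_central) = sale amount

Sum of sales > $121.71 in store_east: 948.39
Sum of sales > $121.71 in store_central: 1879.93

Total: 948.39 + 1879.93 = 2828.32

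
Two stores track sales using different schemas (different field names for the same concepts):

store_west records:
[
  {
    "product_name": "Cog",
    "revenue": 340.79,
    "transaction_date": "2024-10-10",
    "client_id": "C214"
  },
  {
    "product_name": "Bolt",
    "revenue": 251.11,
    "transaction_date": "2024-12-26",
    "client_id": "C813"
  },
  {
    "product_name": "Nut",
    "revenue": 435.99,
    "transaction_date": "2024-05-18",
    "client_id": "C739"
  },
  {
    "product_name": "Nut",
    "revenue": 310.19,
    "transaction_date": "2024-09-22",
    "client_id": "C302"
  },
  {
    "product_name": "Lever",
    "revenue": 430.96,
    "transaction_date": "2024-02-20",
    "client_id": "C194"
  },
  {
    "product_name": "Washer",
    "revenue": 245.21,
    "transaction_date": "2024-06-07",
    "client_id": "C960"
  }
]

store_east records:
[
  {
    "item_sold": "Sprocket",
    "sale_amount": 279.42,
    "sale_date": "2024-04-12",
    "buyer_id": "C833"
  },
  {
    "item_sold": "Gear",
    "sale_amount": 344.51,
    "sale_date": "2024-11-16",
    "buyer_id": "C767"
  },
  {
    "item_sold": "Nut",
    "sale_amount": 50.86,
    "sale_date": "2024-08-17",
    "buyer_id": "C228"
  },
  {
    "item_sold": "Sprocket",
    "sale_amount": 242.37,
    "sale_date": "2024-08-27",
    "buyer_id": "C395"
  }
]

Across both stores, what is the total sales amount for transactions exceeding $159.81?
2880.55

Schema mapping: "revenue" (store_west) = "sale_amount" (store_east) = sale amount

Sum of sales > $159.81 in store_west: 2014.25
Sum of sales > $159.81 in store_east: 866.3

Total: 2014.25 + 866.3 = 2880.55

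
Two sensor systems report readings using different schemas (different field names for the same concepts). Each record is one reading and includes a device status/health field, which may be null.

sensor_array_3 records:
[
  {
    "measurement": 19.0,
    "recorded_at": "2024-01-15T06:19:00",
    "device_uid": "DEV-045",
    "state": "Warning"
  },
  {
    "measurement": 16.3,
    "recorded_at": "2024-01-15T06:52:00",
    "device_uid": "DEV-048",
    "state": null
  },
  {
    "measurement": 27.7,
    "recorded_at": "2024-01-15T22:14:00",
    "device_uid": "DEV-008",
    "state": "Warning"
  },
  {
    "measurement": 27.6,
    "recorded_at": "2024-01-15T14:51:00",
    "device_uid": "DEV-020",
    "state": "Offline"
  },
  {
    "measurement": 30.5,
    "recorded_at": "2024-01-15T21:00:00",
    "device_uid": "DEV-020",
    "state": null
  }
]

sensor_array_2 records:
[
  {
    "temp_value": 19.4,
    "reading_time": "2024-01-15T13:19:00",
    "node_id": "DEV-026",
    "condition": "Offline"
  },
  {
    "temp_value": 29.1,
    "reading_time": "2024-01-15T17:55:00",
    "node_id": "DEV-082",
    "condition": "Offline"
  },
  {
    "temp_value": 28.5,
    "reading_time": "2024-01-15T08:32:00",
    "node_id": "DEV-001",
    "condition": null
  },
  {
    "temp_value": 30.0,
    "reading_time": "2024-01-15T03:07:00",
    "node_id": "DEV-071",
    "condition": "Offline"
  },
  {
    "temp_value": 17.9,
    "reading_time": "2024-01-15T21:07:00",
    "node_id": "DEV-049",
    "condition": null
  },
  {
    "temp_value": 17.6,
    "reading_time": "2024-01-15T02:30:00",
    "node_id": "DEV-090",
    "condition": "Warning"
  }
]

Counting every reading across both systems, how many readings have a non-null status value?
7

Schema mapping: "state" (sensor_array_3) = "condition" (sensor_array_2) = status

Non-null in sensor_array_3: 3
Non-null in sensor_array_2: 4

Total non-null: 3 + 4 = 7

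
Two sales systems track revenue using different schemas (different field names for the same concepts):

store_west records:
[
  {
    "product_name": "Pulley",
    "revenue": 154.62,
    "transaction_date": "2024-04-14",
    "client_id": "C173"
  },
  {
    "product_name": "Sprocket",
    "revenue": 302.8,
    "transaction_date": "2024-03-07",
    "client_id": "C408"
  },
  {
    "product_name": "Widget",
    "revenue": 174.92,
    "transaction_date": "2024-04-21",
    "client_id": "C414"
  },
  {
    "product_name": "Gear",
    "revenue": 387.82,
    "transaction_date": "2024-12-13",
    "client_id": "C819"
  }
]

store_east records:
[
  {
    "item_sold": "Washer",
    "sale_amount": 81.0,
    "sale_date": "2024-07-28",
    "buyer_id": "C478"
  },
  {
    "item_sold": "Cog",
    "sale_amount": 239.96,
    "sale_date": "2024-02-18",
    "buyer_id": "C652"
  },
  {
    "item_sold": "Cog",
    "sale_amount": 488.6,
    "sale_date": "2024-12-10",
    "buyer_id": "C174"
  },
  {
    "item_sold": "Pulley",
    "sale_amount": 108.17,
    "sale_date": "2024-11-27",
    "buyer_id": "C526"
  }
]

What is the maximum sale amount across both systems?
488.6

Reconcile: "revenue" (store_west) = "sale_amount" (store_east) = sale amount

Maximum in store_west: 387.82
Maximum in store_east: 488.6

Overall maximum: max(387.82, 488.6) = 488.6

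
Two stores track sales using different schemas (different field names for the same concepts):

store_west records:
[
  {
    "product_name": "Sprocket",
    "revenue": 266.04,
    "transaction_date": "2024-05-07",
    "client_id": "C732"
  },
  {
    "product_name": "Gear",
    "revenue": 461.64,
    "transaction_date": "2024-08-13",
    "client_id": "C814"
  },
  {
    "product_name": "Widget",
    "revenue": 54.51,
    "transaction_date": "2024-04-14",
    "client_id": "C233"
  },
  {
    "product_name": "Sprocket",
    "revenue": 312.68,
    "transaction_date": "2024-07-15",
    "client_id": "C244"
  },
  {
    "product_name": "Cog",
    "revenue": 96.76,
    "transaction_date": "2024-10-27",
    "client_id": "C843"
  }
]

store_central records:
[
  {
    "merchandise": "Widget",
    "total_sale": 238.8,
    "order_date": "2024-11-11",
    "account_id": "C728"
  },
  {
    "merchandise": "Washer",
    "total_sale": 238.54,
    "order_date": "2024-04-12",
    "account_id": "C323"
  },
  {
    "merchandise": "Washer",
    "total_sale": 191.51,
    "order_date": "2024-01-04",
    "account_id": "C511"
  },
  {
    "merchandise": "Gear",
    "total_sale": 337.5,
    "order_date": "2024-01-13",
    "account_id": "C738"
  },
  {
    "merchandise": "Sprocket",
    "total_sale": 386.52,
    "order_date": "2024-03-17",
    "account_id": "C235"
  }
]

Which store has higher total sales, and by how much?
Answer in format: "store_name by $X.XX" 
store_central by $201.24

Schema mapping: "revenue" (store_west) = "total_sale" (store_central) = sale amount

Total for store_west: 1191.63
Total for store_central: 1392.87

Difference: |1191.63 - 1392.87| = 201.24
store_central has higher sales by $201.24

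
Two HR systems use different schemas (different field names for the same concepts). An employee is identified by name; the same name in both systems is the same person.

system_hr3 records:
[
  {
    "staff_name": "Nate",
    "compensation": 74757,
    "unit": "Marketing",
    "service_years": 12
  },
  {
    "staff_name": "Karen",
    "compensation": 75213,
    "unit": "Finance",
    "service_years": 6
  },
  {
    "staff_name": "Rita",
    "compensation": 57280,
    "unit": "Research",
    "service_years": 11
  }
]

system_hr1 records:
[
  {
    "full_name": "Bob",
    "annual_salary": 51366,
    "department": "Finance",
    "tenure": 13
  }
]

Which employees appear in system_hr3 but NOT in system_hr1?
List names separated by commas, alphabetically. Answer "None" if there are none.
Karen, Nate, Rita

Schema mapping: "staff_name" (system_hr3) = "full_name" (system_hr1) = employee name

Names in system_hr3: ['Karen', 'Nate', 'Rita']
Names in system_hr1: ['Bob']

In system_hr3 but not system_hr1: ['Karen', 'Nate', 'Rita']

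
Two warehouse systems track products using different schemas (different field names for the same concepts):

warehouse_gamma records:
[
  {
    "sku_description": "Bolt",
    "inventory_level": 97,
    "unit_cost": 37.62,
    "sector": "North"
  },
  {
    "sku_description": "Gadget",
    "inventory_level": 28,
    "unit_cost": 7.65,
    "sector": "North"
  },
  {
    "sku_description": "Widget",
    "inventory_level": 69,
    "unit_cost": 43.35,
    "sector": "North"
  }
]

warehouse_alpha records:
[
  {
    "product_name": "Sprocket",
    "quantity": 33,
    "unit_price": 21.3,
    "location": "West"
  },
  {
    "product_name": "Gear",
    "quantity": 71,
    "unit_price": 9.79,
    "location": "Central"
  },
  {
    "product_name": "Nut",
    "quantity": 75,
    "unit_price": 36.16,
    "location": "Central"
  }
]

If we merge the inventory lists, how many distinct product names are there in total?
6

Schema mapping: "sku_description" (warehouse_gamma) = "product_name" (warehouse_alpha) = product name

Products in warehouse_gamma: ['Bolt', 'Gadget', 'Widget']
Products in warehouse_alpha: ['Gear', 'Nut', 'Sprocket']

Union (unique products): ['Bolt', 'Gadget', 'Gear', 'Nut', 'Sprocket', 'Widget']
Count: 6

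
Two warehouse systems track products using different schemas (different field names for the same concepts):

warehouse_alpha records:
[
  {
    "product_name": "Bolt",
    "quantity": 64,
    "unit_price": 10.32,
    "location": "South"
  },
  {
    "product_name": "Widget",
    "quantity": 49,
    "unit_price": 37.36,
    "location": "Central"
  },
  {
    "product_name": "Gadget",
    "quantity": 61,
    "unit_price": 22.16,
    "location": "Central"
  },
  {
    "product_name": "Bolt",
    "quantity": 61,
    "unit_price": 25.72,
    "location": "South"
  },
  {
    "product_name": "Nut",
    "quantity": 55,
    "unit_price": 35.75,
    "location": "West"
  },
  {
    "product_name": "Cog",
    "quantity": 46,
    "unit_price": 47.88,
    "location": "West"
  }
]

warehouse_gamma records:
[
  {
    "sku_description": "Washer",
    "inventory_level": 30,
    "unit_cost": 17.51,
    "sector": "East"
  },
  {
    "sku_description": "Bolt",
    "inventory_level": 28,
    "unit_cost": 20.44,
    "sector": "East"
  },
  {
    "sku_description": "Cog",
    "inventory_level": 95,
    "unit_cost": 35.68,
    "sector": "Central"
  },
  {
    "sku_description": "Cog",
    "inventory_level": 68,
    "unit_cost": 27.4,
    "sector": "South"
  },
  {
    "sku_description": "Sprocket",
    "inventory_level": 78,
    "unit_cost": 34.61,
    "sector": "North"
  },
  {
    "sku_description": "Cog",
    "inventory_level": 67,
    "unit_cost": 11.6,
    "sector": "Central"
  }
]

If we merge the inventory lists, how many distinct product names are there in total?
7

Schema mapping: "product_name" (warehouse_alpha) = "sku_description" (warehouse_gamma) = product name

Products in warehouse_alpha: ['Bolt', 'Cog', 'Gadget', 'Nut', 'Widget']
Products in warehouse_gamma: ['Bolt', 'Cog', 'Sprocket', 'Washer']

Union (unique products): ['Bolt', 'Cog', 'Gadget', 'Nut', 'Sprocket', 'Washer', 'Widget']
Count: 7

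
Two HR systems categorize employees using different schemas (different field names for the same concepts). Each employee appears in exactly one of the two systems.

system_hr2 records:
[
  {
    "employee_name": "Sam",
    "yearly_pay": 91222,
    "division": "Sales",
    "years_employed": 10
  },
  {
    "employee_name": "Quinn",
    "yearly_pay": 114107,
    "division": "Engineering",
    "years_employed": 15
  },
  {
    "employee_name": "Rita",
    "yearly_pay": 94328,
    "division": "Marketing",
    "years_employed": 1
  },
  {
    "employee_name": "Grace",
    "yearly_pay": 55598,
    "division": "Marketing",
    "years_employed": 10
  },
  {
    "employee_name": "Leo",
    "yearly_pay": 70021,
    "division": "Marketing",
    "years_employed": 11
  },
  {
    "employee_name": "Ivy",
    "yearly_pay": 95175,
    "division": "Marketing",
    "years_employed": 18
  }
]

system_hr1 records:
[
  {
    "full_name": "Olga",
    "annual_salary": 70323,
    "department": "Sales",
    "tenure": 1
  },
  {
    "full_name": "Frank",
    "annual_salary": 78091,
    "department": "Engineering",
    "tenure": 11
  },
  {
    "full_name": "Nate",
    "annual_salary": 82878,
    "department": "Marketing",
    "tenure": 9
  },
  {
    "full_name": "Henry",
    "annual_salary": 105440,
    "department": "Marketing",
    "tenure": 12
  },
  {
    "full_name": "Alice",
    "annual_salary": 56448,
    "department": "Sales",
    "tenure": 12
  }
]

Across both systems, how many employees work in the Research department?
0

Schema mapping: "division" (system_hr2) = "department" (system_hr1) = department

Research employees in system_hr2: 0
Research employees in system_hr1: 0

Total in Research: 0 + 0 = 0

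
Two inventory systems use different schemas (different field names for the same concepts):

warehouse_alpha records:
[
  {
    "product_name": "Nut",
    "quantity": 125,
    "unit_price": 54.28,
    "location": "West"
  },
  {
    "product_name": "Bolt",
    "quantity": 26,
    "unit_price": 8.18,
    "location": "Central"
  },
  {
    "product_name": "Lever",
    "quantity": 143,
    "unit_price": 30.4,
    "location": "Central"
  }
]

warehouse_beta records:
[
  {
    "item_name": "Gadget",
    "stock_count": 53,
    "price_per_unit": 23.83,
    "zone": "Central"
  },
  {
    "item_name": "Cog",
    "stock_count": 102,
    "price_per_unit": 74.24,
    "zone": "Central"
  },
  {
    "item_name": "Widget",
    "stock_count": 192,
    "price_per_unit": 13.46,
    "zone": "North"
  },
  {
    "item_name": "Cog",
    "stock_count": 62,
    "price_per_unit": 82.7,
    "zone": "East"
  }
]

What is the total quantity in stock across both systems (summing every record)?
703

To reconcile these schemas, identify the field holding the quantity in stock in each system:
1. In warehouse_alpha it is "quantity"
2. In warehouse_beta it is "stock_count"

From warehouse_alpha: 125 + 26 + 143 = 294
From warehouse_beta: 53 + 102 + 192 + 62 = 409

Total: 294 + 409 = 703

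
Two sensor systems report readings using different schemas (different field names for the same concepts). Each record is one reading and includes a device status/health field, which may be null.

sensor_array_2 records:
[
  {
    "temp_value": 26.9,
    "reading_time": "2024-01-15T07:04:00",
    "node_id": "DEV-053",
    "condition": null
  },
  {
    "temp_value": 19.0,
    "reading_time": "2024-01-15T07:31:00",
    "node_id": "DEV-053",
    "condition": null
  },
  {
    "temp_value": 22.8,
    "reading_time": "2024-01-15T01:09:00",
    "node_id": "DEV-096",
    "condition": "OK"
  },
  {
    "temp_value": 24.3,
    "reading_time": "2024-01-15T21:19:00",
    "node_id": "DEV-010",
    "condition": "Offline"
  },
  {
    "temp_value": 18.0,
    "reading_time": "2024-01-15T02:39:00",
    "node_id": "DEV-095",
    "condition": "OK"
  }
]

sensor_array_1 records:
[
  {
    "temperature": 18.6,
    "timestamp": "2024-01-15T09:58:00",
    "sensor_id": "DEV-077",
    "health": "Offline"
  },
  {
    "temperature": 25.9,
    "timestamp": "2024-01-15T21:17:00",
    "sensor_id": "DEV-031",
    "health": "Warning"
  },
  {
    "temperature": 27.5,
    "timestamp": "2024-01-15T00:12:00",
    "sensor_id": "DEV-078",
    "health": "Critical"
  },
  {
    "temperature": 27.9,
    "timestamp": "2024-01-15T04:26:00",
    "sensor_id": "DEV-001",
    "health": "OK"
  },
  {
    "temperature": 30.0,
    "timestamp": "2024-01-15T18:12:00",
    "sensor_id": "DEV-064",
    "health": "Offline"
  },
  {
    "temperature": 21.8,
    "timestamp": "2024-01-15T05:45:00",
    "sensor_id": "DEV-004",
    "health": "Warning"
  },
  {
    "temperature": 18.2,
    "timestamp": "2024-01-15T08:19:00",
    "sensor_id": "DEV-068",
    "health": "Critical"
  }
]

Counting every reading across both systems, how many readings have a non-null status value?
10

Schema mapping: "condition" (sensor_array_2) = "health" (sensor_array_1) = status

Non-null in sensor_array_2: 3
Non-null in sensor_array_1: 7

Total non-null: 3 + 7 = 10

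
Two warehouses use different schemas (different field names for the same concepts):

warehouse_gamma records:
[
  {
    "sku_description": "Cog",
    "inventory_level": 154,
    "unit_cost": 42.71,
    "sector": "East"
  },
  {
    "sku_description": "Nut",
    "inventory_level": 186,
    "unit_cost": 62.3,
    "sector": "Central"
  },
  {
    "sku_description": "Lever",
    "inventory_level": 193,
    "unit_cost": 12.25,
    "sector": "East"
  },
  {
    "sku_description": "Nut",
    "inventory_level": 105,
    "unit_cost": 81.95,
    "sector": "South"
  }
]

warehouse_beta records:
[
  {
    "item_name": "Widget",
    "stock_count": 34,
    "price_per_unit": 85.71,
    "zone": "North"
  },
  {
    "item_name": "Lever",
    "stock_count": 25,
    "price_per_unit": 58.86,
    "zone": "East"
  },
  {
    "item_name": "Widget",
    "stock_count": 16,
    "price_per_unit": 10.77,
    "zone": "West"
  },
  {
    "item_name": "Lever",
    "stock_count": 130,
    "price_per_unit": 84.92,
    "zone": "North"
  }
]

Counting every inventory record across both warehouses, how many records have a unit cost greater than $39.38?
6

Schema mapping: "unit_cost" (warehouse_gamma) = "price_per_unit" (warehouse_beta) = unit cost

Records > $39.38 in warehouse_gamma: 3
Records > $39.38 in warehouse_beta: 3

Total count: 3 + 3 = 6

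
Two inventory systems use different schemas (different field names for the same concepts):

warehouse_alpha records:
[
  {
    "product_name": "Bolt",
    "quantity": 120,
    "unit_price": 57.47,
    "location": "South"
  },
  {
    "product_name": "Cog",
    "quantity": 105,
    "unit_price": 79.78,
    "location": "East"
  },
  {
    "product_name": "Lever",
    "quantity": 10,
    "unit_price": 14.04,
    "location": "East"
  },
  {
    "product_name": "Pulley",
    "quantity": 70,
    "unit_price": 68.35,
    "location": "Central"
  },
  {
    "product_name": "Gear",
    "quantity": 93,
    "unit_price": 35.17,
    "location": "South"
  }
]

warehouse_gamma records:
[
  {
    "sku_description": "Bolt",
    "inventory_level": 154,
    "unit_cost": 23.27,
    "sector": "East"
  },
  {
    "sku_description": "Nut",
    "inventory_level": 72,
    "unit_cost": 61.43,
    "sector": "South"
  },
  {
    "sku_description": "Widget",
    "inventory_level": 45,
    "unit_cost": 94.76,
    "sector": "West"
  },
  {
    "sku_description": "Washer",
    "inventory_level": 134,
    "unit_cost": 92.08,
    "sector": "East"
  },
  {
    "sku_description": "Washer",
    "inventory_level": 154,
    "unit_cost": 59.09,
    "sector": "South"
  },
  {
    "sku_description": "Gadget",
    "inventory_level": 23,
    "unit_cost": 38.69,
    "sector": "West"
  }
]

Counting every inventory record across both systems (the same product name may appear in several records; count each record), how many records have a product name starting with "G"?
2

Schema mapping: "product_name" (warehouse_alpha) = "sku_description" (warehouse_gamma) = product name

Records with product name starting with "G" in warehouse_alpha: 1
Records with product name starting with "G" in warehouse_gamma: 1

Total: 1 + 1 = 2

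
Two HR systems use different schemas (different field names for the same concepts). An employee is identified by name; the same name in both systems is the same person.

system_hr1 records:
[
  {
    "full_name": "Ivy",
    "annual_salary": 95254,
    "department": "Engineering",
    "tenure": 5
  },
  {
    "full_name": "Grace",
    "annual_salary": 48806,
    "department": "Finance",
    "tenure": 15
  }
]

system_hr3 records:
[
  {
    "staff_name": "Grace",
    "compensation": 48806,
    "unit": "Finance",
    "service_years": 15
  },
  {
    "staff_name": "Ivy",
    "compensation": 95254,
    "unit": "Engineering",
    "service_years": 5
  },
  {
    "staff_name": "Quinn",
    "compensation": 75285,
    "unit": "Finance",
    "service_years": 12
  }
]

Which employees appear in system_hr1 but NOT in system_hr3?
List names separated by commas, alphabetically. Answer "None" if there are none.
None

Schema mapping: "full_name" (system_hr1) = "staff_name" (system_hr3) = employee name

Names in system_hr1: ['Grace', 'Ivy']
Names in system_hr3: ['Grace', 'Ivy', 'Quinn']

In system_hr1 but not system_hr3: None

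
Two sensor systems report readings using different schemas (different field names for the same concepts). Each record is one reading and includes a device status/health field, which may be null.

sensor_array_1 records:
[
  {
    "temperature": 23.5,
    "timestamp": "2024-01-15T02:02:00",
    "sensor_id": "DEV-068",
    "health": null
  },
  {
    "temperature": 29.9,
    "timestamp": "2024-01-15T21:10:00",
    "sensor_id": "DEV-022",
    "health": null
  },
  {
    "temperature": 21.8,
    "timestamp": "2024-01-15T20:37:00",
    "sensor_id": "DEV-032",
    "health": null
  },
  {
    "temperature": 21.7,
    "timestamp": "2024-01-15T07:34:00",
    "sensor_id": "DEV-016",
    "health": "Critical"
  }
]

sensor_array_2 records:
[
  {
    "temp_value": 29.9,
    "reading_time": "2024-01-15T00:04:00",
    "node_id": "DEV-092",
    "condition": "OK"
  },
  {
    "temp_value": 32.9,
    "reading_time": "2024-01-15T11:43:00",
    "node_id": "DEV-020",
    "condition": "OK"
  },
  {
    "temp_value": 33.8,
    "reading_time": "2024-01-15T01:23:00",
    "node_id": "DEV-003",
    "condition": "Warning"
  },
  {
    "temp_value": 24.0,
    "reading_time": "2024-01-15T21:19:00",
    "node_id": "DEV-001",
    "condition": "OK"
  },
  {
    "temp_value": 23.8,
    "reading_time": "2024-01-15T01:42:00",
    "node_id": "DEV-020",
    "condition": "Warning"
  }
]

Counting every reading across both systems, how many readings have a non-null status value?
6

Schema mapping: "health" (sensor_array_1) = "condition" (sensor_array_2) = status

Non-null in sensor_array_1: 1
Non-null in sensor_array_2: 5

Total non-null: 1 + 5 = 6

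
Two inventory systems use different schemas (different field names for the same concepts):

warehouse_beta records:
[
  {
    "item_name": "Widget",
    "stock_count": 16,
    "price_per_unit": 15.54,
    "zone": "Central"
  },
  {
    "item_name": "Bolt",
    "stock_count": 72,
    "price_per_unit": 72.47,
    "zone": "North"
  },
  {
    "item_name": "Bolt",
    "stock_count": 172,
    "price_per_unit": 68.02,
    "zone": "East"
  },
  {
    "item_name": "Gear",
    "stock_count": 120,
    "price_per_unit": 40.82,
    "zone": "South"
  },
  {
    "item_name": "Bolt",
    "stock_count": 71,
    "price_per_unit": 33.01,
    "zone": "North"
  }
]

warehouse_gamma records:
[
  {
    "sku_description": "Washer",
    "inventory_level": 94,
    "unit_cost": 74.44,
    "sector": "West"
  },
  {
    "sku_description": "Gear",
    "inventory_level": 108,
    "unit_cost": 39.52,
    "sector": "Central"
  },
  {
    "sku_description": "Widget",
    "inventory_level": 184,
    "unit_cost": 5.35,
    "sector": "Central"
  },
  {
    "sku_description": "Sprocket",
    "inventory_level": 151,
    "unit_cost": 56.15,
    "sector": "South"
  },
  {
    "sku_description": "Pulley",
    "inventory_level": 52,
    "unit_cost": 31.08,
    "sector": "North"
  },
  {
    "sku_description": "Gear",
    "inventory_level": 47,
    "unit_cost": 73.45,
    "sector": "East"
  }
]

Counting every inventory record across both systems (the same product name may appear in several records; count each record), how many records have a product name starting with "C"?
0

Schema mapping: "item_name" (warehouse_beta) = "sku_description" (warehouse_gamma) = product name

Records with product name starting with "C" in warehouse_beta: 0
Records with product name starting with "C" in warehouse_gamma: 0

Total: 0 + 0 = 0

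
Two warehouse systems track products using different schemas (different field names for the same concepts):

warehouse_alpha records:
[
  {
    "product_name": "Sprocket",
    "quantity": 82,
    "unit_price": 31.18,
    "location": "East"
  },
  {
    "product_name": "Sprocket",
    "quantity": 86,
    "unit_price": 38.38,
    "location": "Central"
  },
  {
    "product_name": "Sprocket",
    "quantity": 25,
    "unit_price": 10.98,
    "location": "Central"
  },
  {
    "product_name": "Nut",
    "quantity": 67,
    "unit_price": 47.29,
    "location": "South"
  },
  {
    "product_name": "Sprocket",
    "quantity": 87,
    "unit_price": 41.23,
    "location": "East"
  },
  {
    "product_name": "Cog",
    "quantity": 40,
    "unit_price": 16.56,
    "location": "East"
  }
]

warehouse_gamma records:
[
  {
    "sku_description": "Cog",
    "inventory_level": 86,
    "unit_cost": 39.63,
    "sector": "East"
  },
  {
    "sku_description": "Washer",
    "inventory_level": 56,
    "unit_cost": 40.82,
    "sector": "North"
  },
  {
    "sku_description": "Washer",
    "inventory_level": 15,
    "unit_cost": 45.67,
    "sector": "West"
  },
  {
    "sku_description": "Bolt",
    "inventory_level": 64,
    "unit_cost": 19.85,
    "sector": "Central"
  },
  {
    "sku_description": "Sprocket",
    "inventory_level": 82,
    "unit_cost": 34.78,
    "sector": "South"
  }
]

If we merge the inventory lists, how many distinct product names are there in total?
5

Schema mapping: "product_name" (warehouse_alpha) = "sku_description" (warehouse_gamma) = product name

Products in warehouse_alpha: ['Cog', 'Nut', 'Sprocket']
Products in warehouse_gamma: ['Bolt', 'Cog', 'Sprocket', 'Washer']

Union (unique products): ['Bolt', 'Cog', 'Nut', 'Sprocket', 'Washer']
Count: 5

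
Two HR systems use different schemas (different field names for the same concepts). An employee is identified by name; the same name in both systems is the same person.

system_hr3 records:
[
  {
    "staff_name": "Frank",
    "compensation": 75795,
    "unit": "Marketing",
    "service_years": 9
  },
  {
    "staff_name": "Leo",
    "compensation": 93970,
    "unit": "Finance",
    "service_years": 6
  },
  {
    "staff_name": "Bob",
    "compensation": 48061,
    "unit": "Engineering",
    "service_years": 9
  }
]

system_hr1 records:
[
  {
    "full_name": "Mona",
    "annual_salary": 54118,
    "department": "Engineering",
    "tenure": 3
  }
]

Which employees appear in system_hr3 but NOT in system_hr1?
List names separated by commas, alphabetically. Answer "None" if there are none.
Bob, Frank, Leo

Schema mapping: "staff_name" (system_hr3) = "full_name" (system_hr1) = employee name

Names in system_hr3: ['Bob', 'Frank', 'Leo']
Names in system_hr1: ['Mona']

In system_hr3 but not system_hr1: ['Bob', 'Frank', 'Leo']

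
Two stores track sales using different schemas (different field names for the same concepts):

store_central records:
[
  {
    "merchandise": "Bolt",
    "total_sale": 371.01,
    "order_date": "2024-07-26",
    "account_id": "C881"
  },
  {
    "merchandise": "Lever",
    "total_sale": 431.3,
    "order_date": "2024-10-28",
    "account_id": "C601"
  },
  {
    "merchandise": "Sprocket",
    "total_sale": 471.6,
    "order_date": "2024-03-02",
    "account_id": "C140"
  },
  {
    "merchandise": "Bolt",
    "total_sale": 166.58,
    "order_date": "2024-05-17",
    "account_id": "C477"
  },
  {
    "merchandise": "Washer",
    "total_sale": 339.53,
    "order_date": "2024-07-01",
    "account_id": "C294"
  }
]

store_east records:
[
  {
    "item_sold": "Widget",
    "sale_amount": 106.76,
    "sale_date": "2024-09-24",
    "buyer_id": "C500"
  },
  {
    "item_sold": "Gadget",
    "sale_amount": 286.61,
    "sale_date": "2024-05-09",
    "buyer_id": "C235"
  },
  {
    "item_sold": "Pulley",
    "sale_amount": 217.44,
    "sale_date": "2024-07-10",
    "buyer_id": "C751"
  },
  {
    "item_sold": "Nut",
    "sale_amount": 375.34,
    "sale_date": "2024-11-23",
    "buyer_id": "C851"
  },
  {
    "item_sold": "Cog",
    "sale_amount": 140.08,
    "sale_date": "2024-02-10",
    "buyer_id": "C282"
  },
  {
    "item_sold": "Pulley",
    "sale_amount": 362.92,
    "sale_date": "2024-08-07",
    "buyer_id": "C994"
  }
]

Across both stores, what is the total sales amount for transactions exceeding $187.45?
2855.75

Schema mapping: "total_sale" (store_central) = "sale_amount" (store_east) = sale amount

Sum of sales > $187.45 in store_central: 1613.44
Sum of sales > $187.45 in store_east: 1242.31

Total: 1613.44 + 1242.31 = 2855.75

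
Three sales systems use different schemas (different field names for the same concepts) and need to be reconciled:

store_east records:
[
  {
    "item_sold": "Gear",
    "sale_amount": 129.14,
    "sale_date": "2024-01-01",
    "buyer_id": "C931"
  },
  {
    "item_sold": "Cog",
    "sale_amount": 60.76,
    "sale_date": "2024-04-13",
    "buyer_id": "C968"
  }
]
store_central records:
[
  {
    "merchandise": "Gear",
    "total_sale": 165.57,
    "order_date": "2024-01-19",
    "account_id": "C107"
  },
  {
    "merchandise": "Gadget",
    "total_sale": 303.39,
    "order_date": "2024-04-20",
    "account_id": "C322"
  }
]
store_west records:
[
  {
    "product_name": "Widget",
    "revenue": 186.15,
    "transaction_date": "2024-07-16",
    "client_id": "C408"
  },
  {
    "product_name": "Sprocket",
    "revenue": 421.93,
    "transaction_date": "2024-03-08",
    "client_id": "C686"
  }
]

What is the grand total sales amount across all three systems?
1266.94

Schema reconciliation - all amount fields map to sale amount:

store_east (sale_amount): 189.9
store_central (total_sale): 468.96
store_west (revenue): 608.08

Grand total: 1266.94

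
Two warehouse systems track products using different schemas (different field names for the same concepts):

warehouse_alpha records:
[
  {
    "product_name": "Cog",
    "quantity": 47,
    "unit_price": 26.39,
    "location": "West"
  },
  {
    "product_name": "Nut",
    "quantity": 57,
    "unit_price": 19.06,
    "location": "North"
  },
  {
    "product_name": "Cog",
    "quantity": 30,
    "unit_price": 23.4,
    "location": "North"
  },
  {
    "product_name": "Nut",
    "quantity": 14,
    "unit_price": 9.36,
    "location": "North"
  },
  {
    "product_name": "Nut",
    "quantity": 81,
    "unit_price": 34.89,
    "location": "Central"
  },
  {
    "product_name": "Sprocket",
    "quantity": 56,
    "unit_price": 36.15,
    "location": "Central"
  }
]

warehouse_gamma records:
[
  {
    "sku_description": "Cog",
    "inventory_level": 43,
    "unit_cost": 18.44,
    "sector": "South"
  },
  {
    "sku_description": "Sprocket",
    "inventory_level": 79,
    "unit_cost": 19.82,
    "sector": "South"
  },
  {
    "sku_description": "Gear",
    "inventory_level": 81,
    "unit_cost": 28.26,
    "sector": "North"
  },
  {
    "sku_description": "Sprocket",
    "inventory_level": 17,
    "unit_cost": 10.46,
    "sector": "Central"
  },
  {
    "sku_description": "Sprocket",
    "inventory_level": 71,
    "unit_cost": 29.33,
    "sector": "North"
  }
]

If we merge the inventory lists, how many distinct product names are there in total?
4

Schema mapping: "product_name" (warehouse_alpha) = "sku_description" (warehouse_gamma) = product name

Products in warehouse_alpha: ['Cog', 'Nut', 'Sprocket']
Products in warehouse_gamma: ['Cog', 'Gear', 'Sprocket']

Union (unique products): ['Cog', 'Gear', 'Nut', 'Sprocket']
Count: 4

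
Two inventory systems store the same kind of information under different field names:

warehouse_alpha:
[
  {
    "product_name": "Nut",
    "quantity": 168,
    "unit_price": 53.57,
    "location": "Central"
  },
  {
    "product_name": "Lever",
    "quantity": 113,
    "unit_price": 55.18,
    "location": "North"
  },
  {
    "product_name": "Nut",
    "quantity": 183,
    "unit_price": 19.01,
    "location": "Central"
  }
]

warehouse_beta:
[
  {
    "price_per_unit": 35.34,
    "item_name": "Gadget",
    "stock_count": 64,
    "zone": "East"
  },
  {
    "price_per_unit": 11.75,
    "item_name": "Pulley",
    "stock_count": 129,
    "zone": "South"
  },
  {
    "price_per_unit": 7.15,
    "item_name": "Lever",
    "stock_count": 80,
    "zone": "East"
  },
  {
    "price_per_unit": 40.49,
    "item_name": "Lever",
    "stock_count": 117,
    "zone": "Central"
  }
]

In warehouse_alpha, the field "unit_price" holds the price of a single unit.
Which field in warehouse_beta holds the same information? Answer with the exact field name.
price_per_unit

In warehouse_alpha, "unit_price" holds the price of a single unit.
The fields in warehouse_beta are: "price_per_unit", "item_name", "stock_count", "zone".
"price_per_unit" is the match: the name refers to the same concept and its values are decimal currency amounts (e.g. 35.34, 11.75).
The other fields ("item_name", "stock_count", "zone") hold different kinds of data.

So "unit_price" in warehouse_alpha corresponds to "price_per_unit" in warehouse_beta.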